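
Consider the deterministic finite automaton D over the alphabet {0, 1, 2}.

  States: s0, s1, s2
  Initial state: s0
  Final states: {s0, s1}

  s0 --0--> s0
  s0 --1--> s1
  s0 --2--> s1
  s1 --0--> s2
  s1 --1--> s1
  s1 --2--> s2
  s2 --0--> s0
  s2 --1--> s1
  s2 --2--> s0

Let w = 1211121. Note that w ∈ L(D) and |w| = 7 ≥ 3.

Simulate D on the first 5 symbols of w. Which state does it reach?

State sequence: s0 -1-> s1 -2-> s2 -1-> s1 -1-> s1 -1-> s1

After reading 5 characters, D is in state s1.
(This kind of state-tracing is the core of the pumping-lemma construction: with 3 states, pigeonhole forces a repeat within the first 3 steps.)

s1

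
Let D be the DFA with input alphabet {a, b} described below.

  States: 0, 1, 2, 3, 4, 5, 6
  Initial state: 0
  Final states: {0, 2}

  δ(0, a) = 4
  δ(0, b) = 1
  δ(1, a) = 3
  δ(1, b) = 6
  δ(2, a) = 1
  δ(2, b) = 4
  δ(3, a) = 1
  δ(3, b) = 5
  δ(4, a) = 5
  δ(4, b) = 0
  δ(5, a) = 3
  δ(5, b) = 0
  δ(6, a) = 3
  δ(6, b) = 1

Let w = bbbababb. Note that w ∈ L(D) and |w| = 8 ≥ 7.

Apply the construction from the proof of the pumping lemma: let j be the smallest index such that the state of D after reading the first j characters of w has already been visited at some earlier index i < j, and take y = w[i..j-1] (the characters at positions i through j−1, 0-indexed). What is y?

bb

State sequence: 0 -b-> 1 -b-> 6 -b-> 1 -a-> 3 -b-> 5 -a-> 3 -b-> 5 -b-> 0
First repeat at step 3: 1 was already visited.

So i = 1, j = 3, giving x = w[0:1] = b, y = w[1:3] = bb, z = w[3:8] = ababb.
Check: |xy| = 3 ≤ 7 and |y| = 2 ≥ 1. Reading y takes D from 1 back to 1, so every xyⁱz is accepted.
Since D has 7 states, any run of length ≥ 7 visits 7+1 states, so by pigeonhole some state repeats within the first 7 steps — that repeat gives the pumpable loop.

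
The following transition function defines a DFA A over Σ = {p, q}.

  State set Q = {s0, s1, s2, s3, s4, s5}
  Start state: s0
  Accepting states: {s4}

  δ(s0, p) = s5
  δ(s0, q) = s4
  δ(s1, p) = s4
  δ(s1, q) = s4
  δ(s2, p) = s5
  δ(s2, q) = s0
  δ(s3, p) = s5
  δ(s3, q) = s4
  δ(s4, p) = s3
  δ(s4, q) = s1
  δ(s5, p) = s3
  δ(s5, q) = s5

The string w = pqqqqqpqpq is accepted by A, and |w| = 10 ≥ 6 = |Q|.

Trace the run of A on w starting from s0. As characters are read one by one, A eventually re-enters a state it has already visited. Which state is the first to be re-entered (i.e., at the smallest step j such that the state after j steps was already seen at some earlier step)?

State sequence: s0 -p-> s5 -q-> s5 -q-> s5 -q-> s5 -q-> s5 -q-> s5 -p-> s3 -q-> s4 -p-> s3 -q-> s4
First repeat at step 2: s5 was already visited.

The earliest repeat is at step j = 2: A is in s5, which it already visited at step i = 1.
Since A has 6 states, any run of length ≥ 6 visits 6+1 states, so by pigeonhole some state repeats within the first 6 steps — that repeat gives the pumpable loop.

s5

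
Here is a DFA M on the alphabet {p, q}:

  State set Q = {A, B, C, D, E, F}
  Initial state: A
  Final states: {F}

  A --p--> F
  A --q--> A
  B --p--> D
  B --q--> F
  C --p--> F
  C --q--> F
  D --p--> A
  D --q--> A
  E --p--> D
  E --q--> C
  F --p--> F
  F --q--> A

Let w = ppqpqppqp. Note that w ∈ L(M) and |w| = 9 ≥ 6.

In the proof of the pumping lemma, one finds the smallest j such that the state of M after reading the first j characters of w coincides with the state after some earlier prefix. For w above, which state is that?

F

State sequence: A -p-> F -p-> F -q-> A -p-> F -q-> A -p-> F -p-> F -q-> A -p-> F
First repeat at step 2: F was already visited.

The earliest repeat is at step j = 2: M is in F, which it already visited at step i = 1.
The DFA has 6 states, so the proof of the pumping lemma guarantees a repeated state among the first 6+1 visited; the segment between the two visits is the pumpable y.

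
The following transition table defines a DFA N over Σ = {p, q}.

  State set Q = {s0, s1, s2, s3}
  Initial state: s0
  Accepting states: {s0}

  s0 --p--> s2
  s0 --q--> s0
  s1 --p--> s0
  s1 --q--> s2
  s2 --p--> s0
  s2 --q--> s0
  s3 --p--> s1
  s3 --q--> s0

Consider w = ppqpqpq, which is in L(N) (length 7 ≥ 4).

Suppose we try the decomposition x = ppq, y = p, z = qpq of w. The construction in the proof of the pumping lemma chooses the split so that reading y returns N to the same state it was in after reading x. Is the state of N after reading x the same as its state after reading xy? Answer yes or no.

State sequence: s0 -p-> s2 -p-> s0 -q-> s0 -p-> s2

After x (step 3): s0. After xy (step 4): s2.
They differ (s0 ≠ s2), so y is not a cycle from the state after x; this split is not the one the pumping-lemma construction produces, and pumping y need not keep the string in L(N).

no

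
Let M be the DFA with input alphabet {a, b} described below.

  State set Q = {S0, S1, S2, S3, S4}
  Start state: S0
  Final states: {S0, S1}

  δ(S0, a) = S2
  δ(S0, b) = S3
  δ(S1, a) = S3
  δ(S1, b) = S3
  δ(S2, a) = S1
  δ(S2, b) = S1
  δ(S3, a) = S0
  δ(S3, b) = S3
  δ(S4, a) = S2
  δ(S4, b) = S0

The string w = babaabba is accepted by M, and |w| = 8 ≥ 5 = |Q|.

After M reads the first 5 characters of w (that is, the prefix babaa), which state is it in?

Run of M on the first 5 characters of w = b a b a a:
  step 0: S0  (start)
  step 1: S3  (read b: S0→S3)
  step 2: S0  (read a: S3→S0)
  step 3: S3  (read b: S0→S3)
  step 4: S0  (read a: S3→S0)
  step 5: S2  (read a: S0→S2)

After reading 5 characters, M is in state S2.

S2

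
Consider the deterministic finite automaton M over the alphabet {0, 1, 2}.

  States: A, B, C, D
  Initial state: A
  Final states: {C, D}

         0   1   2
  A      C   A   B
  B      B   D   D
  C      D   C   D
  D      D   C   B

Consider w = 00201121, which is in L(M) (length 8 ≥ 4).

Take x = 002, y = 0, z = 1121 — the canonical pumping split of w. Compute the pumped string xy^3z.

0020001121

xy^3z = 002·0·0·0·1121 = 0020001121.
Reading y = 0 takes M from B back to B, so after x·y·y·y the machine is still in B, and z then leads to the accepting state C. Hence 0020001121 ∈ L(M).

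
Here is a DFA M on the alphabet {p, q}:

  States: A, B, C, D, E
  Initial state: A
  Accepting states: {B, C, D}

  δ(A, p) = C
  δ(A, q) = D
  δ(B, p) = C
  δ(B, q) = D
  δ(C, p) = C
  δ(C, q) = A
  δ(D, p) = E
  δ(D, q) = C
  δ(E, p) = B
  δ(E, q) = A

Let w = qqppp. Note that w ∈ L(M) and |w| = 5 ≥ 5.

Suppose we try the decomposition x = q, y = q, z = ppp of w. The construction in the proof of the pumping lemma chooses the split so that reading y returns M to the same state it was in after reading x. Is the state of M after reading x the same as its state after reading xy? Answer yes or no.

State sequence: A -q-> D -q-> C

After x (step 1): D. After xy (step 2): C.
They differ (D ≠ C), so y is not a cycle from the state after x; this split is not the one the pumping-lemma construction produces, and pumping y need not keep the string in L(M).

no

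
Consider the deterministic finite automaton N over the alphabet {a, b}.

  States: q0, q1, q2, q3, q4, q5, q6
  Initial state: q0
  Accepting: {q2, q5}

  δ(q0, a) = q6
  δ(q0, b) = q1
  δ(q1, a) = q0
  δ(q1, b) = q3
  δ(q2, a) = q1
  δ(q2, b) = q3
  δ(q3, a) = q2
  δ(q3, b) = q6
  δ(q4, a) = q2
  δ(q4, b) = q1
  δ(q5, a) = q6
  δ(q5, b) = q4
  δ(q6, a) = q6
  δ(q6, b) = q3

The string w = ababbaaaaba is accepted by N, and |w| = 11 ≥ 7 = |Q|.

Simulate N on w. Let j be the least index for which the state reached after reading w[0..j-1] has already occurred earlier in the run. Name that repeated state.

Run of N on w = a b a b b a a a a b a:
  step 0: q0  (start)
  step 1: q6  (read a: q0→q6)
  step 2: q3  (read b: q6→q3)
  step 3: q2  (read a: q3→q2)
  step 4: q3  (read b: q2→q3)   ← first repeat (q3 seen earlier)
  step 5: q6  (read b: q3→q6)
  step 6: q6  (read a: q6→q6)
  step 7: q6  (read a: q6→q6)
  step 8: q6  (read a: q6→q6)
  step 9: q6  (read a: q6→q6)
  step 10: q3  (read b: q6→q3)
  step 11: q2  (read a: q3→q2)

The earliest repeat is at step j = 4: N is in q3, which it already visited at step i = 2.
Since N has 7 states, any run of length ≥ 7 visits 7+1 states, so by pigeonhole some state repeats within the first 7 steps — that repeat gives the pumpable loop.

q3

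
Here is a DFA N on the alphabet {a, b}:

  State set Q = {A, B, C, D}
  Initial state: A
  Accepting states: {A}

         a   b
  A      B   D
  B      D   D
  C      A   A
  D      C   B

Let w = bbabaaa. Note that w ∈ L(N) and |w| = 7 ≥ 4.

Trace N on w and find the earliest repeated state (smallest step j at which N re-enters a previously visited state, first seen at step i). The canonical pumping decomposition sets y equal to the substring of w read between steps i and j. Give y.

ba

State sequence: A -b-> D -b-> B -a-> D -b-> B -a-> D -a-> C -a-> A
First repeat at step 3: D was already visited.

So i = 1, j = 3, giving x = w[0:1] = b, y = w[1:3] = ba, z = w[3:7] = baaa.
Check: |xy| = 3 ≤ 4 and |y| = 2 ≥ 1. Reading y takes N from D back to D, so every xyⁱz is accepted.
With |Q| = 4, pigeonhole forces a state repeat no later than step 4; the substring read between the first and second visits to that state can be pumped.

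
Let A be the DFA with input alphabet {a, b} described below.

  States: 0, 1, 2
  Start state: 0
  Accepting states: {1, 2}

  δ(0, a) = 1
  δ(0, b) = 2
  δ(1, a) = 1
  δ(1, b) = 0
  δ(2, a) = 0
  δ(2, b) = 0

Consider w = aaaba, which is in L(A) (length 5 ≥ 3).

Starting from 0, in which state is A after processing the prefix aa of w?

1

State sequence: 0 -a-> 1 -a-> 1

After reading 2 characters, A is in state 1.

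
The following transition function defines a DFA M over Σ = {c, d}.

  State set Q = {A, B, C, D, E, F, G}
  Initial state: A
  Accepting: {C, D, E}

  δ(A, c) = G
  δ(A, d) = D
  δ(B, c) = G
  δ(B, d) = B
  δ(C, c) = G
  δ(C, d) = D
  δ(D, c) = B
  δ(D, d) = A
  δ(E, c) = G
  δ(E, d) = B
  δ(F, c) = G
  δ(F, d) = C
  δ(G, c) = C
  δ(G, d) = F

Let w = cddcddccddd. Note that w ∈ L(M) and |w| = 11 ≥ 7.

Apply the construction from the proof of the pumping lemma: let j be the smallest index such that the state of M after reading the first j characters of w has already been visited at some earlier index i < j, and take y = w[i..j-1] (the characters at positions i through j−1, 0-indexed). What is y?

State sequence: A -c-> G -d-> F -d-> C -c-> G -d-> F -d-> C -c-> G -c-> C -d-> D -d-> A -d-> D
First repeat at step 4: G was already visited.

So i = 1, j = 4, giving x = w[0:1] = c, y = w[1:4] = ddc, z = w[4:11] = ddccddd.
Check: |xy| = 4 ≤ 7 and |y| = 3 ≥ 1. Reading y takes M from G back to G, so every xyⁱz is accepted.
The DFA has 7 states, so the proof of the pumping lemma guarantees a repeated state among the first 7+1 visited; the segment between the two visits is the pumpable y.

ddc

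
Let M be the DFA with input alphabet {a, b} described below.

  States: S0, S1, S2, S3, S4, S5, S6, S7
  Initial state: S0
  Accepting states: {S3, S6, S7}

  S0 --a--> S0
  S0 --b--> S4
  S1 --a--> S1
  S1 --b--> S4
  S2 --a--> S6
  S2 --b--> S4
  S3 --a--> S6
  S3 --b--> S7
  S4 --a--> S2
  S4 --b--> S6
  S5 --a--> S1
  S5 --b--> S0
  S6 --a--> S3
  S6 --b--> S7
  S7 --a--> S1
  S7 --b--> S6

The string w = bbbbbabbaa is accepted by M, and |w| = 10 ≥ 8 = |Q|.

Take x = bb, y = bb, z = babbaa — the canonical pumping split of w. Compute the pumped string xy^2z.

bbbbbbbabbaa

xy^2z = bb·bb·bb·babbaa = bbbbbbbabbaa.
Reading y = bb takes M from S6 back to S6, so after x·y·y the machine is still in S6, and z then leads to the accepting state S6. Hence bbbbbbbabbaa ∈ L(M).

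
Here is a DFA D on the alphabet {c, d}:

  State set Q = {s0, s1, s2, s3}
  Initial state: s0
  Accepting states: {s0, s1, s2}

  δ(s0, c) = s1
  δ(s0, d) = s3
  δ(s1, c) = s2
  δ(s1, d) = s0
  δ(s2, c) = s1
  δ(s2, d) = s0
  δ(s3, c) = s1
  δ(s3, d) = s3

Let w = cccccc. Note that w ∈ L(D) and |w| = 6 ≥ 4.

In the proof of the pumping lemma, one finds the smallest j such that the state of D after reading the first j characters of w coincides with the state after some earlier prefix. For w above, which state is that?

State sequence: s0 -c-> s1 -c-> s2 -c-> s1 -c-> s2 -c-> s1 -c-> s2
First repeat at step 3: s1 was already visited.

The earliest repeat is at step j = 3: D is in s1, which it already visited at step i = 1.

s1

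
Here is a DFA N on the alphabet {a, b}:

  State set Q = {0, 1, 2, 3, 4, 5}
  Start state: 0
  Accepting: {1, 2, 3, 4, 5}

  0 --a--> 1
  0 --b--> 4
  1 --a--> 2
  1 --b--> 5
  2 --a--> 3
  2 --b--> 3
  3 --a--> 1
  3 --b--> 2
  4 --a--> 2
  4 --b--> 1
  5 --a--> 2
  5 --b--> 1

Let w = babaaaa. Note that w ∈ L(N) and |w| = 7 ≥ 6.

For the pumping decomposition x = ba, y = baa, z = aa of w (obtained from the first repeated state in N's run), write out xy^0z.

xy⁰z = xz = ba·aa = baaa.
Reading y = baa takes N from 2 back to 2, so after x the machine is still in 2, and z then leads to the accepting state 1. Hence baaa ∈ L(N).

baaa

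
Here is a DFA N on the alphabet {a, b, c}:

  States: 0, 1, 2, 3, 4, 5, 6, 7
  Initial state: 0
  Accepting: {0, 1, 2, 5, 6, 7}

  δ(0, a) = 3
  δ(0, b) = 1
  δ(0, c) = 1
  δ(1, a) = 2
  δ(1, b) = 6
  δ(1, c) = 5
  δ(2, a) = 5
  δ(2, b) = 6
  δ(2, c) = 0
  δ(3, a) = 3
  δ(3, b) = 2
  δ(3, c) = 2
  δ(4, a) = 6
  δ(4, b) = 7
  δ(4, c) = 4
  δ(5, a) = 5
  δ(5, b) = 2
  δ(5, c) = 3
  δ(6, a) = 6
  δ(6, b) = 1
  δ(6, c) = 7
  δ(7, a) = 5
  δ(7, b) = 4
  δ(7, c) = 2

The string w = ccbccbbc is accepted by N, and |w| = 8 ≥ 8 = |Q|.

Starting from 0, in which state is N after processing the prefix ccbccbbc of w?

5

State sequence: 0 -c-> 1 -c-> 5 -b-> 2 -c-> 0 -c-> 1 -b-> 6 -b-> 1 -c-> 5

After reading 8 characters, N is in state 5.
(This kind of state-tracing is the core of the pumping-lemma construction: with 8 states, pigeonhole forces a repeat within the first 8 steps.)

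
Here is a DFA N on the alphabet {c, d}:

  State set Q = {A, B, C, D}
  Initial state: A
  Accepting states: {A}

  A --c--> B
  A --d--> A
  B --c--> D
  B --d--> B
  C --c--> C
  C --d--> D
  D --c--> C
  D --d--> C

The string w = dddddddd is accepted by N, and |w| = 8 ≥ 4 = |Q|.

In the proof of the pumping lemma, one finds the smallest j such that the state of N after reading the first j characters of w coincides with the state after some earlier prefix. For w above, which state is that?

Run of N on w = d d d d d d d d:
  step 0: A  (start)
  step 1: A  (read d: A→A)   ← first repeat (A seen earlier)
  step 2: A  (read d: A→A)
  step 3: A  (read d: A→A)
  step 4: A  (read d: A→A)
  step 5: A  (read d: A→A)
  step 6: A  (read d: A→A)
  step 7: A  (read d: A→A)
  step 8: A  (read d: A→A)

The earliest repeat is at step j = 1: N is in A, which it already visited at step i = 0.
With |Q| = 4, pigeonhole forces a state repeat no later than step 4; the substring read between the first and second visits to that state can be pumped.

A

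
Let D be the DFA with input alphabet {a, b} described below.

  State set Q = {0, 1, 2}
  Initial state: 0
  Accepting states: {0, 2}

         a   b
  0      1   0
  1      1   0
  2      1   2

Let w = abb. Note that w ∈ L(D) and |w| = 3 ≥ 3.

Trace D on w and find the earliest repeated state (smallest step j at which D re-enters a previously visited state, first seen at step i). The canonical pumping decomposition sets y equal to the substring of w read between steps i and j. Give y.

State sequence: 0 -a-> 1 -b-> 0 -b-> 0
First repeat at step 2: 0 was already visited.

So i = 0, j = 2, giving x = w[0:0] = ε, y = w[0:2] = ab, z = w[2:3] = b.
Check: |xy| = 2 ≤ 3 and |y| = 2 ≥ 1. Reading y takes D from 0 back to 0, so every xyⁱz is accepted.
The DFA has 3 states, so the proof of the pumping lemma guarantees a repeated state among the first 3+1 visited; the segment between the two visits is the pumpable y.

ab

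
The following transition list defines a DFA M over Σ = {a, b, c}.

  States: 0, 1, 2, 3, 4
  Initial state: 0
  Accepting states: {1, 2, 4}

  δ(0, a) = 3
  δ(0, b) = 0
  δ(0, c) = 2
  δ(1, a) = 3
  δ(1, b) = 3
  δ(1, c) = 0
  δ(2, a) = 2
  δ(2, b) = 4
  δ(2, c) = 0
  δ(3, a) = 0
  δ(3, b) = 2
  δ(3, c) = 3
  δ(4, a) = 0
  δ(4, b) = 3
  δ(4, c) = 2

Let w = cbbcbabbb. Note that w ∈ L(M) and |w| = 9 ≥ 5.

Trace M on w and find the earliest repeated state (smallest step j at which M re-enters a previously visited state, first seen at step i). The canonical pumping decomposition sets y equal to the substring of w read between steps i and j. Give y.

c

State sequence: 0 -c-> 2 -b-> 4 -b-> 3 -c-> 3 -b-> 2 -a-> 2 -b-> 4 -b-> 3 -b-> 2
First repeat at step 4: 3 was already visited.

So i = 3, j = 4, giving x = w[0:3] = cbb, y = w[3:4] = c, z = w[4:9] = babbb.
Check: |xy| = 4 ≤ 5 and |y| = 1 ≥ 1. Reading y takes M from 3 back to 3, so every xyⁱz is accepted.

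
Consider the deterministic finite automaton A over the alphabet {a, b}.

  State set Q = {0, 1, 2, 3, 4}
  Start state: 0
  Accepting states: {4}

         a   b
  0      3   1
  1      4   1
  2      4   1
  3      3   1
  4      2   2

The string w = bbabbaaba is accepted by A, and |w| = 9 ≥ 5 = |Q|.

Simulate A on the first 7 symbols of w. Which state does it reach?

State sequence: 0 -b-> 1 -b-> 1 -a-> 4 -b-> 2 -b-> 1 -a-> 4 -a-> 2

After reading 7 characters, A is in state 2.
(This kind of state-tracing is the core of the pumping-lemma construction: with 5 states, pigeonhole forces a repeat within the first 5 steps.)

2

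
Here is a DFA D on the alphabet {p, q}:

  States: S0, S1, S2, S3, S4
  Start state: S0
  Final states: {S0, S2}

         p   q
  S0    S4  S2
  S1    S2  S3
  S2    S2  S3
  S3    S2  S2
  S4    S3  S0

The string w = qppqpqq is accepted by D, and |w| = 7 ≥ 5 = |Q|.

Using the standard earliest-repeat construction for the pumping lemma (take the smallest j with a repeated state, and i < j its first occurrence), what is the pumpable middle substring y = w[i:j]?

p

Run of D on w = q p p q p q q:
  step 0: S0  (start)
  step 1: S2  (read q: S0→S2)
  step 2: S2  (read p: S2→S2)   ← first repeat (S2 seen earlier)
  step 3: S2  (read p: S2→S2)
  step 4: S3  (read q: S2→S3)
  step 5: S2  (read p: S3→S2)
  step 6: S3  (read q: S2→S3)
  step 7: S2  (read q: S3→S2)

So i = 1, j = 2, giving x = w[0:1] = q, y = w[1:2] = p, z = w[2:7] = pqpqq.
Check: |xy| = 2 ≤ 5 and |y| = 1 ≥ 1. Reading y takes D from S2 back to S2, so every xyⁱz is accepted.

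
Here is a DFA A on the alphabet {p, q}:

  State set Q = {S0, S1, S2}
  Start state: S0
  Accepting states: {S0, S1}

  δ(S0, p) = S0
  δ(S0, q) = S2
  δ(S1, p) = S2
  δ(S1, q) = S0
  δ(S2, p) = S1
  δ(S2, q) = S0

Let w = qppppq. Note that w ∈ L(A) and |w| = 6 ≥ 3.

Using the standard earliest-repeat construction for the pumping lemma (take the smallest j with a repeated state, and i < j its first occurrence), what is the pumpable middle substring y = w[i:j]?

State sequence: S0 -q-> S2 -p-> S1 -p-> S2 -p-> S1 -p-> S2 -q-> S0
First repeat at step 3: S2 was already visited.

So i = 1, j = 3, giving x = w[0:1] = q, y = w[1:3] = pp, z = w[3:6] = ppq.
Check: |xy| = 3 ≤ 3 and |y| = 2 ≥ 1. Reading y takes A from S2 back to S2, so every xyⁱz is accepted.
The DFA has 3 states, so the proof of the pumping lemma guarantees a repeated state among the first 3+1 visited; the segment between the two visits is the pumpable y.

pp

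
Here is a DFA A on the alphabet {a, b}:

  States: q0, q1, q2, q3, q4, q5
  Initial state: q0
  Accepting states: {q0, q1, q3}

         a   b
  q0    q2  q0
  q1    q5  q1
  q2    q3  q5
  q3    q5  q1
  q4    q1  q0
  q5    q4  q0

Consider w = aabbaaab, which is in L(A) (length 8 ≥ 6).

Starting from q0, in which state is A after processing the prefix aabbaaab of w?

State sequence: q0 -a-> q2 -a-> q3 -b-> q1 -b-> q1 -a-> q5 -a-> q4 -a-> q1 -b-> q1

After reading 8 characters, A is in state q1.

q1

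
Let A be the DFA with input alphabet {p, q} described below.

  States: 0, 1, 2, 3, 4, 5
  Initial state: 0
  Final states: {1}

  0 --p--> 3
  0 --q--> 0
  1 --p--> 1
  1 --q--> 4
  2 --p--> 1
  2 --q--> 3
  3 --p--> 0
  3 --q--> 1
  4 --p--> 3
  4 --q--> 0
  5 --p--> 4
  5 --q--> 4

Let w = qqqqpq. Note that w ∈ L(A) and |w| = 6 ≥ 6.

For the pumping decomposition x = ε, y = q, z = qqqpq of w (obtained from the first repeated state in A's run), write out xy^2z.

qqqqqpq

xy^2z = ε·q·q·qqqpq = qqqqqpq.
Reading y = q takes A from 0 back to 0, so after x·y·y the machine is still in 0, and z then leads to the accepting state 1. Hence qqqqqpq ∈ L(A).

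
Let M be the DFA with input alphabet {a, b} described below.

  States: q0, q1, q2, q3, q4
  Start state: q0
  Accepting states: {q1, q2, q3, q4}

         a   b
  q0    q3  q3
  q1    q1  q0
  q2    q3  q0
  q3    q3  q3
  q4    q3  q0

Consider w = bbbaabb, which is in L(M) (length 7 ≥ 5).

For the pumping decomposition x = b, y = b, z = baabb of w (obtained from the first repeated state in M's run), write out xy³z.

xy^3z = b·b·b·b·baabb = bbbbbaabb.
Reading y = b takes M from q3 back to q3, so after x·y·y·y the machine is still in q3, and z then leads to the accepting state q3. Hence bbbbbaabb ∈ L(M).

bbbbbaabb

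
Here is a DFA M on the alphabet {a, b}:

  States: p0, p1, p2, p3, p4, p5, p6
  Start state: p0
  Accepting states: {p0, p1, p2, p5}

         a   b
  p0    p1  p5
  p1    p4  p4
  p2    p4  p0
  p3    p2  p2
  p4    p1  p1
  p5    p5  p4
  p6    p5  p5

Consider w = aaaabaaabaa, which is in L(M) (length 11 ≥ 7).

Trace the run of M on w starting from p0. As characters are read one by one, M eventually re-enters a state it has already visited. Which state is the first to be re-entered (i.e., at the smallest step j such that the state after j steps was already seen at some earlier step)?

p1

Run of M on w = a a a a b a a a b a a:
  step 0: p0  (start)
  step 1: p1  (read a: p0→p1)
  step 2: p4  (read a: p1→p4)
  step 3: p1  (read a: p4→p1)   ← first repeat (p1 seen earlier)
  step 4: p4  (read a: p1→p4)
  step 5: p1  (read b: p4→p1)
  step 6: p4  (read a: p1→p4)
  step 7: p1  (read a: p4→p1)
  step 8: p4  (read a: p1→p4)
  step 9: p1  (read b: p4→p1)
  step 10: p4  (read a: p1→p4)
  step 11: p1  (read a: p4→p1)

The earliest repeat is at step j = 3: M is in p1, which it already visited at step i = 1.
Pumping length from the standard proof: p = 7 (the number of states). The repeated state found above gives |xy| = j ≤ 7 and |y| = j − i ≥ 1.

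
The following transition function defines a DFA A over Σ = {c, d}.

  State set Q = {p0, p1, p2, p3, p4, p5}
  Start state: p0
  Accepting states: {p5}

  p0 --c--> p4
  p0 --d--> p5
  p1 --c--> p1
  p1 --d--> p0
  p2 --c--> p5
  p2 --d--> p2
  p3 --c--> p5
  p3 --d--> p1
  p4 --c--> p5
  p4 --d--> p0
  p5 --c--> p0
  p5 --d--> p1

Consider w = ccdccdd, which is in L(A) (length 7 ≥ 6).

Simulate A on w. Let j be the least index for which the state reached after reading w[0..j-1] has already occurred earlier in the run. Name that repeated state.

State sequence: p0 -c-> p4 -c-> p5 -d-> p1 -c-> p1 -c-> p1 -d-> p0 -d-> p5
First repeat at step 4: p1 was already visited.

The earliest repeat is at step j = 4: A is in p1, which it already visited at step i = 3.
Since A has 6 states, any run of length ≥ 6 visits 6+1 states, so by pigeonhole some state repeats within the first 6 steps — that repeat gives the pumpable loop.

p1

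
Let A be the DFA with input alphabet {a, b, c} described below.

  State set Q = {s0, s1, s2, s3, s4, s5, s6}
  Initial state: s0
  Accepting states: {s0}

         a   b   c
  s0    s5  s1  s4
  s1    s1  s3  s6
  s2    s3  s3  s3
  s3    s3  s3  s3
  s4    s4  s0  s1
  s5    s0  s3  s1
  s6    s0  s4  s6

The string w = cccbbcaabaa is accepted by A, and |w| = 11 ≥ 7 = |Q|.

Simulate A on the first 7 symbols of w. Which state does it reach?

State sequence: s0 -c-> s4 -c-> s1 -c-> s6 -b-> s4 -b-> s0 -c-> s4 -a-> s4

After reading 7 characters, A is in state s4.
(This kind of state-tracing is the core of the pumping-lemma construction: with 7 states, pigeonhole forces a repeat within the first 7 steps.)

s4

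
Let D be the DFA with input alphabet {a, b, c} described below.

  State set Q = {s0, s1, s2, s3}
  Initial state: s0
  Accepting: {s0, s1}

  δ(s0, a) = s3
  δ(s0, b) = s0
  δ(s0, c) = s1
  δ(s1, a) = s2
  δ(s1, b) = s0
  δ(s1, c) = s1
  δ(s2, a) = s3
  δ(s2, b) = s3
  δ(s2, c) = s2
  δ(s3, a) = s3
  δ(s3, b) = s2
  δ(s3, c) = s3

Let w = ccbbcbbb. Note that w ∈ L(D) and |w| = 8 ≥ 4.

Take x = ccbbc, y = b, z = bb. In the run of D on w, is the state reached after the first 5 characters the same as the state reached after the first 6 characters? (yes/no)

Run of D on the first 6 characters of w = c c b b c b:
  step 0: s0  (start)
  step 1: s1  (read c: s0→s1)
  step 2: s1  (read c: s1→s1)
  step 3: s0  (read b: s1→s0)
  step 4: s0  (read b: s0→s0)
  step 5: s1  (read c: s0→s1)
  step 6: s0  (read b: s1→s0)

After x (step 5): s1. After xy (step 6): s0.
They differ (s1 ≠ s0), so y is not a cycle from the state after x; this split is not the one the pumping-lemma construction produces, and pumping y need not keep the string in L(D).

no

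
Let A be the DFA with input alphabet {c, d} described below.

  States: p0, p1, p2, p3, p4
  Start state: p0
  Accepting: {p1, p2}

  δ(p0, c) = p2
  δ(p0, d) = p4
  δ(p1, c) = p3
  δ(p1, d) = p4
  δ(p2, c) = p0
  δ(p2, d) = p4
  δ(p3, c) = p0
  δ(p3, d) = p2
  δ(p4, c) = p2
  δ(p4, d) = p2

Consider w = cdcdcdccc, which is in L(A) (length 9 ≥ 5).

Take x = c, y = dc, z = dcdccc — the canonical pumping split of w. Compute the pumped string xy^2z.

xy^2z = c·dc·dc·dcdccc = cdcdcdcdccc.
Reading y = dc takes A from p2 back to p2, so after x·y·y the machine is still in p2, and z then leads to the accepting state p2. Hence cdcdcdcdccc ∈ L(A).

cdcdcdcdccc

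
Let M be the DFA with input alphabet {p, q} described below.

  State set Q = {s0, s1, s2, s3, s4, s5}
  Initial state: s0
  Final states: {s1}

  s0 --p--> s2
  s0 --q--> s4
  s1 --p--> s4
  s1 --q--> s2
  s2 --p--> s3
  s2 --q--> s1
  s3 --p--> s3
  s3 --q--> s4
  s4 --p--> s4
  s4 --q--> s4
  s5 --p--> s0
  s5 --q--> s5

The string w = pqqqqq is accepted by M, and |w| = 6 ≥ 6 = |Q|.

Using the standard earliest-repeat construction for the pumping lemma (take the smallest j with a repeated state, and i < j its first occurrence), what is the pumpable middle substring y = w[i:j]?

qq

State sequence: s0 -p-> s2 -q-> s1 -q-> s2 -q-> s1 -q-> s2 -q-> s1
First repeat at step 3: s2 was already visited.

So i = 1, j = 3, giving x = w[0:1] = p, y = w[1:3] = qq, z = w[3:6] = qqq.
Check: |xy| = 3 ≤ 6 and |y| = 2 ≥ 1. Reading y takes M from s2 back to s2, so every xyⁱz is accepted.
The DFA has 6 states, so the proof of the pumping lemma guarantees a repeated state among the first 6+1 visited; the segment between the two visits is the pumpable y.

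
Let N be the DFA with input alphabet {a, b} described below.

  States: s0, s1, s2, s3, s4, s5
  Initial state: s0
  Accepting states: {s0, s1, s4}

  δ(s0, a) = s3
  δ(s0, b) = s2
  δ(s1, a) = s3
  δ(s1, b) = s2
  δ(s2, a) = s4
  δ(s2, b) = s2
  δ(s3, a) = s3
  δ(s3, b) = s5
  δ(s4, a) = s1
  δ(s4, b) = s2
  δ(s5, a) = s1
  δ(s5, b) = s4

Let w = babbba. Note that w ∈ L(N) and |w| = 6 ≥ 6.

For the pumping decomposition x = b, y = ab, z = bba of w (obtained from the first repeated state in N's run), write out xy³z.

xy^3z = b·ab·ab·ab·bba = babababbba.
Reading y = ab takes N from s2 back to s2, so after x·y·y·y the machine is still in s2, and z then leads to the accepting state s4. Hence babababbba ∈ L(N).

babababbba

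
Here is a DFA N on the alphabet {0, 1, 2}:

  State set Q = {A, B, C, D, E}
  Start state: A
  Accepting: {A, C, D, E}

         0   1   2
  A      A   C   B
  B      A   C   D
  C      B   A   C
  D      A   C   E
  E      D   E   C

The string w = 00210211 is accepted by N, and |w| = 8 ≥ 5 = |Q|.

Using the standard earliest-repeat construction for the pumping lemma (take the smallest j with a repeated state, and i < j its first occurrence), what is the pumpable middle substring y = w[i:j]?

0

State sequence: A -0-> A -0-> A -2-> B -1-> C -0-> B -2-> D -1-> C -1-> A
First repeat at step 1: A was already visited.

So i = 0, j = 1, giving x = w[0:0] = ε, y = w[0:1] = 0, z = w[1:8] = 0210211.
Check: |xy| = 1 ≤ 5 and |y| = 1 ≥ 1. Reading y takes N from A back to A, so every xyⁱz is accepted.
The DFA has 5 states, so the proof of the pumping lemma guarantees a repeated state among the first 5+1 visited; the segment between the two visits is the pumpable y.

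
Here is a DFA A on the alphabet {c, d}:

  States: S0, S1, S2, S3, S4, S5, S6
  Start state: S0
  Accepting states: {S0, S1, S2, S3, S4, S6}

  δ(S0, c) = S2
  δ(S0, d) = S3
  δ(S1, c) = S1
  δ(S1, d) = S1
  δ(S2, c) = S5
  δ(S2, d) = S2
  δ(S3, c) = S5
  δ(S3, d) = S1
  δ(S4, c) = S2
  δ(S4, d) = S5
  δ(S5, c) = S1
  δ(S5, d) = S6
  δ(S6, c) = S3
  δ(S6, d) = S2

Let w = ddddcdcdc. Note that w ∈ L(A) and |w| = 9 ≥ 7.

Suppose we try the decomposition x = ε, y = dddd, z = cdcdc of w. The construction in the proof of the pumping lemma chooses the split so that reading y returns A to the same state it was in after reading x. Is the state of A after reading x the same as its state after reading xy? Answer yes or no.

State sequence: S0 -d-> S3 -d-> S1 -d-> S1 -d-> S1

After x (step 0): S0. After xy (step 4): S1.
They differ (S0 ≠ S1), so y is not a cycle from the state after x; this split is not the one the pumping-lemma construction produces, and pumping y need not keep the string in L(A).

no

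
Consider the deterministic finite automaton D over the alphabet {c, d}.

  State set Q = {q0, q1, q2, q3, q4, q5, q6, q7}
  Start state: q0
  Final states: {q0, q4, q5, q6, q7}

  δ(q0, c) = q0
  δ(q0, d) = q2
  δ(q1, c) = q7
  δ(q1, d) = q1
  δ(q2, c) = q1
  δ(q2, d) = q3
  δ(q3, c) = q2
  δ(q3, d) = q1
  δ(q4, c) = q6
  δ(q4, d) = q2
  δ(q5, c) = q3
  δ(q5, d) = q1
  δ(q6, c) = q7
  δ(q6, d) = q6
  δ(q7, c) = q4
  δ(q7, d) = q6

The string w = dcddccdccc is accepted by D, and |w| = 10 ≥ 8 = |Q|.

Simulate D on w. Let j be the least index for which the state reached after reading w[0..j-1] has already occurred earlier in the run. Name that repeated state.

q1

State sequence: q0 -d-> q2 -c-> q1 -d-> q1 -d-> q1 -c-> q7 -c-> q4 -d-> q2 -c-> q1 -c-> q7 -c-> q4
First repeat at step 3: q1 was already visited.

The earliest repeat is at step j = 3: D is in q1, which it already visited at step i = 2.
Pumping length from the standard proof: p = 8 (the number of states). The repeated state found above gives |xy| = j ≤ 8 and |y| = j − i ≥ 1.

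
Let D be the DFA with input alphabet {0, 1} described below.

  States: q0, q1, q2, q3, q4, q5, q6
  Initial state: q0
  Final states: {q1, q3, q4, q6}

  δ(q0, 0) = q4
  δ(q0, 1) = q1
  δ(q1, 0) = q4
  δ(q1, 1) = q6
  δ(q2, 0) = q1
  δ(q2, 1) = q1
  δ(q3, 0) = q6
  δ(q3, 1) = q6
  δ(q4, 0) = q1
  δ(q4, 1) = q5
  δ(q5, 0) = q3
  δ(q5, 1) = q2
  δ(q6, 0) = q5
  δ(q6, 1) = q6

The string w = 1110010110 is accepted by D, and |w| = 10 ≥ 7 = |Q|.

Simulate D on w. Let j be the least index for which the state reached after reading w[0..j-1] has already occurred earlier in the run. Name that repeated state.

Run of D on w = 1 1 1 0 0 1 0 1 1 0:
  step 0: q0  (start)
  step 1: q1  (read 1: q0→q1)
  step 2: q6  (read 1: q1→q6)
  step 3: q6  (read 1: q6→q6)   ← first repeat (q6 seen earlier)
  step 4: q5  (read 0: q6→q5)
  step 5: q3  (read 0: q5→q3)
  step 6: q6  (read 1: q3→q6)
  step 7: q5  (read 0: q6→q5)
  step 8: q2  (read 1: q5→q2)
  step 9: q1  (read 1: q2→q1)
  step 10: q4  (read 0: q1→q4)

The earliest repeat is at step j = 3: D is in q6, which it already visited at step i = 2.
The DFA has 7 states, so the proof of the pumping lemma guarantees a repeated state among the first 7+1 visited; the segment between the two visits is the pumpable y.

q6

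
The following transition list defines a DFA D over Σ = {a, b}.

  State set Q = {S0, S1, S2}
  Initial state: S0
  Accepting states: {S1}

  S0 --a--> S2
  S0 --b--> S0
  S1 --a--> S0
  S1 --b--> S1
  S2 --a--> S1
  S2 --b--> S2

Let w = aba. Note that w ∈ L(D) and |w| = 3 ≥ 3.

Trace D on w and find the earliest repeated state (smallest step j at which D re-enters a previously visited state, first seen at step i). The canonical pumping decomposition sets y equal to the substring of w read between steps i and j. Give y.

State sequence: S0 -a-> S2 -b-> S2 -a-> S1
First repeat at step 2: S2 was already visited.

So i = 1, j = 2, giving x = w[0:1] = a, y = w[1:2] = b, z = w[2:3] = a.
Check: |xy| = 2 ≤ 3 and |y| = 1 ≥ 1. Reading y takes D from S2 back to S2, so every xyⁱz is accepted.

b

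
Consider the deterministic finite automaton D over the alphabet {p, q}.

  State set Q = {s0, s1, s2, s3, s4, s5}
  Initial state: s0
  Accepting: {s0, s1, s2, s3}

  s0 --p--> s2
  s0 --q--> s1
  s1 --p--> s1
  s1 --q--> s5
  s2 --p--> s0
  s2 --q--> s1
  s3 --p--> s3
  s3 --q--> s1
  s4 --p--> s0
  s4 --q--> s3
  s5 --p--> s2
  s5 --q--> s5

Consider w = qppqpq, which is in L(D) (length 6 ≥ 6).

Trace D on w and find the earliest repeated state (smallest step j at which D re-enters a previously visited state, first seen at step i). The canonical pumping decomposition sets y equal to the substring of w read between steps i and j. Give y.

Run of D on w = q p p q p q:
  step 0: s0  (start)
  step 1: s1  (read q: s0→s1)
  step 2: s1  (read p: s1→s1)   ← first repeat (s1 seen earlier)
  step 3: s1  (read p: s1→s1)
  step 4: s5  (read q: s1→s5)
  step 5: s2  (read p: s5→s2)
  step 6: s1  (read q: s2→s1)

So i = 1, j = 2, giving x = w[0:1] = q, y = w[1:2] = p, z = w[2:6] = pqpq.
Check: |xy| = 2 ≤ 6 and |y| = 1 ≥ 1. Reading y takes D from s1 back to s1, so every xyⁱz is accepted.

p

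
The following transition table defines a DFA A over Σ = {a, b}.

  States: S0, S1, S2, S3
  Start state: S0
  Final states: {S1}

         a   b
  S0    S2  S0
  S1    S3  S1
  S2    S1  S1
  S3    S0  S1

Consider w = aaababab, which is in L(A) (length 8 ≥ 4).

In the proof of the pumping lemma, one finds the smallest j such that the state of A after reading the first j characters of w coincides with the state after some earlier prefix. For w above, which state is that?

S1

Run of A on w = a a a b a b a b:
  step 0: S0  (start)
  step 1: S2  (read a: S0→S2)
  step 2: S1  (read a: S2→S1)
  step 3: S3  (read a: S1→S3)
  step 4: S1  (read b: S3→S1)   ← first repeat (S1 seen earlier)
  step 5: S3  (read a: S1→S3)
  step 6: S1  (read b: S3→S1)
  step 7: S3  (read a: S1→S3)
  step 8: S1  (read b: S3→S1)

The earliest repeat is at step j = 4: A is in S1, which it already visited at step i = 2.
The DFA has 4 states, so the proof of the pumping lemma guarantees a repeated state among the first 4+1 visited; the segment between the two visits is the pumpable y.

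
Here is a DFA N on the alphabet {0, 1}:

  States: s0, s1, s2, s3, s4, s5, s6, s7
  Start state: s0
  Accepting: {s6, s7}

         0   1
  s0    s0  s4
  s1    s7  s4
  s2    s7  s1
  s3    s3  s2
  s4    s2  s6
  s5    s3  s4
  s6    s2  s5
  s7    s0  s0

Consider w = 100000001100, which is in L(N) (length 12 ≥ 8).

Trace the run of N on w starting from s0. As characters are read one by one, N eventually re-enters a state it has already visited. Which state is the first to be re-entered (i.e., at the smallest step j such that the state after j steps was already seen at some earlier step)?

s0

Run of N on w = 1 0 0 0 0 0 0 0 1 1 0 0:
  step 0: s0  (start)
  step 1: s4  (read 1: s0→s4)
  step 2: s2  (read 0: s4→s2)
  step 3: s7  (read 0: s2→s7)
  step 4: s0  (read 0: s7→s0)   ← first repeat (s0 seen earlier)
  step 5: s0  (read 0: s0→s0)
  step 6: s0  (read 0: s0→s0)
  step 7: s0  (read 0: s0→s0)
  step 8: s0  (read 0: s0→s0)
  step 9: s4  (read 1: s0→s4)
  step 10: s6  (read 1: s4→s6)
  step 11: s2  (read 0: s6→s2)
  step 12: s7  (read 0: s2→s7)

The earliest repeat is at step j = 4: N is in s0, which it already visited at step i = 0.
The DFA has 8 states, so the proof of the pumping lemma guarantees a repeated state among the first 8+1 visited; the segment between the two visits is the pumpable y.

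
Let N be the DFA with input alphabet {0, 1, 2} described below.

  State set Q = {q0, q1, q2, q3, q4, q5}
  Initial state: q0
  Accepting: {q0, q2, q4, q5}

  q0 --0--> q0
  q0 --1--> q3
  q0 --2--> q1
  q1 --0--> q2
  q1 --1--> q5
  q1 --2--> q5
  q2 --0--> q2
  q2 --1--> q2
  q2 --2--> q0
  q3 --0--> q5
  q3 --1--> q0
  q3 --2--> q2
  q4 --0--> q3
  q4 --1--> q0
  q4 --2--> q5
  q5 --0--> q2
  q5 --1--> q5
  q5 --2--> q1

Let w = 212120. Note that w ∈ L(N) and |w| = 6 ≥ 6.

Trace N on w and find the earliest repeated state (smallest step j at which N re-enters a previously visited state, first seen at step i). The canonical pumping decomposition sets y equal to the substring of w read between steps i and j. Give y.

12

State sequence: q0 -2-> q1 -1-> q5 -2-> q1 -1-> q5 -2-> q1 -0-> q2
First repeat at step 3: q1 was already visited.

So i = 1, j = 3, giving x = w[0:1] = 2, y = w[1:3] = 12, z = w[3:6] = 120.
Check: |xy| = 3 ≤ 6 and |y| = 2 ≥ 1. Reading y takes N from q1 back to q1, so every xyⁱz is accepted.
Pumping length from the standard proof: p = 6 (the number of states). The repeated state found above gives |xy| = j ≤ 6 and |y| = j − i ≥ 1.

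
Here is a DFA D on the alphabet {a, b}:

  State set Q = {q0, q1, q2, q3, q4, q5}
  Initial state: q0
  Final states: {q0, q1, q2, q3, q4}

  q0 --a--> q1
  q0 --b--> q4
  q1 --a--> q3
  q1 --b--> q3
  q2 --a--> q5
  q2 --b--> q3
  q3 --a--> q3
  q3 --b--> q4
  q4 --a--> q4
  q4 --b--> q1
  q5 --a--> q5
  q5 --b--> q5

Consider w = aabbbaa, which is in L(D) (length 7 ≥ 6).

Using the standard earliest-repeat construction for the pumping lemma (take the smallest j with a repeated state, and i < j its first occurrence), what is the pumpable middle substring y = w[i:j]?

Run of D on w = a a b b b a a:
  step 0: q0  (start)
  step 1: q1  (read a: q0→q1)
  step 2: q3  (read a: q1→q3)
  step 3: q4  (read b: q3→q4)
  step 4: q1  (read b: q4→q1)   ← first repeat (q1 seen earlier)
  step 5: q3  (read b: q1→q3)
  step 6: q3  (read a: q3→q3)
  step 7: q3  (read a: q3→q3)

So i = 1, j = 4, giving x = w[0:1] = a, y = w[1:4] = abb, z = w[4:7] = baa.
Check: |xy| = 4 ≤ 6 and |y| = 3 ≥ 1. Reading y takes D from q1 back to q1, so every xyⁱz is accepted.

abb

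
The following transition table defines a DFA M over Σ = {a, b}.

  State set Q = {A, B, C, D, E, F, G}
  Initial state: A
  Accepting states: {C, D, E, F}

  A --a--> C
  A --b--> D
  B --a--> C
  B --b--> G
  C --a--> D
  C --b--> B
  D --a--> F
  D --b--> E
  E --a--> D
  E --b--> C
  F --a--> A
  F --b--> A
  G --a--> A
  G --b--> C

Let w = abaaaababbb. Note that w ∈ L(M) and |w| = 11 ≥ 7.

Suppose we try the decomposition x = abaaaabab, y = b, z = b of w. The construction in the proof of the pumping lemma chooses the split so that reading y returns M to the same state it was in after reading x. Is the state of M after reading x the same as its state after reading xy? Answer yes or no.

no

State sequence: A -a-> C -b-> B -a-> C -a-> D -a-> F -a-> A -b-> D -a-> F -b-> A -b-> D

After x (step 9): A. After xy (step 10): D.
They differ (A ≠ D), so y is not a cycle from the state after x; this split is not the one the pumping-lemma construction produces, and pumping y need not keep the string in L(M).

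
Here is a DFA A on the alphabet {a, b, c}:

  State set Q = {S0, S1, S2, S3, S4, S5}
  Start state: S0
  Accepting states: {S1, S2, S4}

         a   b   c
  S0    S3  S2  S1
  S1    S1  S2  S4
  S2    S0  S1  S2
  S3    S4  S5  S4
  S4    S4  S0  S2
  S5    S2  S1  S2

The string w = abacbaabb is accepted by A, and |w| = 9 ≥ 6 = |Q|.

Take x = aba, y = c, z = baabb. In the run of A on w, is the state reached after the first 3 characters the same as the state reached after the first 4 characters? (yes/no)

State sequence: S0 -a-> S3 -b-> S5 -a-> S2 -c-> S2

After x (step 3): S2. After xy (step 4): S2.
They match, so y = c drives A around a cycle from S2 back to itself; pumping y any number of times keeps A in S2 before reading z, and xyⁱz ∈ L(A) for every i ≥ 0.

yes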